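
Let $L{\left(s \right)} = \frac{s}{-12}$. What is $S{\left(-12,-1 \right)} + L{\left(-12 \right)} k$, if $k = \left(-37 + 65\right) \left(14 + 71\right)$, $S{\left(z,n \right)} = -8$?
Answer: $2372$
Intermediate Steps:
$L{\left(s \right)} = - \frac{s}{12}$ ($L{\left(s \right)} = s \left(- \frac{1}{12}\right) = - \frac{s}{12}$)
$k = 2380$ ($k = 28 \cdot 85 = 2380$)
$S{\left(-12,-1 \right)} + L{\left(-12 \right)} k = -8 + \left(- \frac{1}{12}\right) \left(-12\right) 2380 = -8 + 1 \cdot 2380 = -8 + 2380 = 2372$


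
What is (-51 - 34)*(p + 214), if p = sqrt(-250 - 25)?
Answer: -18190 - 425*I*sqrt(11) ≈ -18190.0 - 1409.6*I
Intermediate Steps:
p = 5*I*sqrt(11) (p = sqrt(-275) = 5*I*sqrt(11) ≈ 16.583*I)
(-51 - 34)*(p + 214) = (-51 - 34)*(5*I*sqrt(11) + 214) = -85*(214 + 5*I*sqrt(11)) = -18190 - 425*I*sqrt(11)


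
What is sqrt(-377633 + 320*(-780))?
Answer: I*sqrt(627233) ≈ 791.98*I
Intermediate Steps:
sqrt(-377633 + 320*(-780)) = sqrt(-377633 - 249600) = sqrt(-627233) = I*sqrt(627233)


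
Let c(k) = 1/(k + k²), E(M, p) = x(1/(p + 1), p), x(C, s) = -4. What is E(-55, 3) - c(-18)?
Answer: -1225/306 ≈ -4.0033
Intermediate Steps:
E(M, p) = -4
E(-55, 3) - c(-18) = -4 - 1/((-18)*(1 - 18)) = -4 - (-1)/(18*(-17)) = -4 - (-1)*(-1)/(18*17) = -4 - 1*1/306 = -4 - 1/306 = -1225/306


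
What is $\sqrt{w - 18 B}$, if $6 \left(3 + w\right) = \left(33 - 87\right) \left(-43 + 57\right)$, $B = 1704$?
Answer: $i \sqrt{30801} \approx 175.5 i$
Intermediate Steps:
$w = -129$ ($w = -3 + \frac{\left(33 - 87\right) \left(-43 + 57\right)}{6} = -3 + \frac{\left(-54\right) 14}{6} = -3 + \frac{1}{6} \left(-756\right) = -3 - 126 = -129$)
$\sqrt{w - 18 B} = \sqrt{-129 - 30672} = \sqrt{-30801} = i \sqrt{30801}$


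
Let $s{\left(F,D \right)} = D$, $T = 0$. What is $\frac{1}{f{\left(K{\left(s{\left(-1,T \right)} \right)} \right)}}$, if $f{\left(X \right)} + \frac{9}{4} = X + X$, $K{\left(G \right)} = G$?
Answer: $- \frac{4}{9} \approx -0.44444$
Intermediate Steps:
$f{\left(X \right)} = - \frac{9}{4} + 2 X$ ($f{\left(X \right)} = - \frac{9}{4} + \left(X + X\right) = - \frac{9}{4} + 2 X$)
$\frac{1}{f{\left(K{\left(s{\left(-1,T \right)} \right)} \right)}} = \frac{1}{- \frac{9}{4} + 2 \cdot 0} = \frac{1}{- \frac{9}{4} + 0} = \frac{1}{- \frac{9}{4}} = - \frac{4}{9}$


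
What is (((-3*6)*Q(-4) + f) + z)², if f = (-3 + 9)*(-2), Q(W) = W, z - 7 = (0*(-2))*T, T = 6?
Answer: 4489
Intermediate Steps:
z = 7 (z = 7 + (0*(-2))*6 = 7 + 0*6 = 7 + 0 = 7)
f = -12 (f = 6*(-2) = -12)
(((-3*6)*Q(-4) + f) + z)² = ((-3*6*(-4) - 12) + 7)² = ((-18*(-4) - 12) + 7)² = ((72 - 12) + 7)² = (60 + 7)² = 67² = 4489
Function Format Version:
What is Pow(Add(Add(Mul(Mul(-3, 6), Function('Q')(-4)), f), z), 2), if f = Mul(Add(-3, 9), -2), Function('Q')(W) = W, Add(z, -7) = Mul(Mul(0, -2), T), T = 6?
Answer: 4489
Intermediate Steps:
z = 7 (z = Add(7, Mul(Mul(0, -2), 6)) = Add(7, Mul(0, 6)) = Add(7, 0) = 7)
f = -12 (f = Mul(6, -2) = -12)
Pow(Add(Add(Mul(Mul(-3, 6), Function('Q')(-4)), f), z), 2) = Pow(Add(Add(Mul(Mul(-3, 6), -4), -12), 7), 2) = Pow(Add(Add(Mul(-18, -4), -12), 7), 2) = Pow(Add(Add(72, -12), 7), 2) = Pow(Add(60, 7), 2) = Pow(67, 2) = 4489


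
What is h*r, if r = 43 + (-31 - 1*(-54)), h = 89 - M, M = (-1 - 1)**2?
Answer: 5610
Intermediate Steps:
M = 4 (M = (-2)**2 = 4)
h = 85 (h = 89 - 1*4 = 89 - 4 = 85)
r = 66 (r = 43 + (-31 + 54) = 43 + 23 = 66)
h*r = 85*66 = 5610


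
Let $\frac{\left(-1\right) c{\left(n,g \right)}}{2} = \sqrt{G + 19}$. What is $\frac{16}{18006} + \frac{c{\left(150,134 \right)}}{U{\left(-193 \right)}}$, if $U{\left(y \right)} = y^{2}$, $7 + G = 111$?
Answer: $\frac{8}{9003} - \frac{2 \sqrt{123}}{37249} \approx 0.00029311$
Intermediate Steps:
$G = 104$ ($G = -7 + 111 = 104$)
$c{\left(n,g \right)} = - 2 \sqrt{123}$ ($c{\left(n,g \right)} = - 2 \sqrt{104 + 19} = - 2 \sqrt{123}$)
$\frac{16}{18006} + \frac{c{\left(150,134 \right)}}{U{\left(-193 \right)}} = \frac{16}{18006} + \frac{\left(-2\right) \sqrt{123}}{\left(-193\right)^{2}} = 16 \cdot \frac{1}{18006} + \frac{\left(-2\right) \sqrt{123}}{37249} = \frac{8}{9003} + - 2 \sqrt{123} \cdot \frac{1}{37249} = \frac{8}{9003} - \frac{2 \sqrt{123}}{37249}$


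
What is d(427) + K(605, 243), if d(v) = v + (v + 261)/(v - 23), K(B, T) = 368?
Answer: 80467/101 ≈ 796.70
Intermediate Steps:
d(v) = v + (261 + v)/(-23 + v)
d(427) + K(605, 243) = (261 + 427² - 22*427)/(-23 + 427) + 368 = (261 + 182329 - 9394)/404 + 368 = (1/404)*173196 + 368 = 43299/101 + 368 = 80467/101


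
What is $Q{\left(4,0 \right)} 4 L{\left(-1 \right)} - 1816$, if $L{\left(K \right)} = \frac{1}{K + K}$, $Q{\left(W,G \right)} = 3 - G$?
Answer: $-1822$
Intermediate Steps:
$L{\left(K \right)} = \frac{1}{2 K}$
$Q{\left(4,0 \right)} 4 L{\left(-1 \right)} - 1816 = \left(3 - 0\right) 4 \frac{1}{2 \left(-1\right)} - 1816 = \left(3 + 0\right) 4 \cdot \frac{1}{2} \left(-1\right) - 1816 = 3 \cdot 4 \left(- \frac{1}{2}\right) - 1816 = 12 \left(- \frac{1}{2}\right) - 1816 = -6 - 1816 = -1822$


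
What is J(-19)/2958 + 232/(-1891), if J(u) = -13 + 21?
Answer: -335564/2796789 ≈ -0.11998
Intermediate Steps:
J(u) = 8
J(-19)/2958 + 232/(-1891) = 8/2958 + 232/(-1891) = 8*(1/2958) + 232*(-1/1891) = 4/1479 - 232/1891 = -335564/2796789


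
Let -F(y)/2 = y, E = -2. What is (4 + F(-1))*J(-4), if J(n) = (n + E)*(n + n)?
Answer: 288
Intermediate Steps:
F(y) = -2*y
J(n) = 2*n*(-2 + n) (J(n) = (n - 2)*(n + n) = (-2 + n)*(2*n) = 2*n*(-2 + n))
(4 + F(-1))*J(-4) = (4 - 2*(-1))*(2*(-4)*(-2 - 4)) = (4 + 2)*(2*(-4)*(-6)) = 6*48 = 288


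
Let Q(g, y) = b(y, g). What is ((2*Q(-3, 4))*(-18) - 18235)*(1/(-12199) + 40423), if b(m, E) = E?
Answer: -8938789430352/12199 ≈ -7.3275e+8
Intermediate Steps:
Q(g, y) = g
((2*Q(-3, 4))*(-18) - 18235)*(1/(-12199) + 40423) = ((2*(-3))*(-18) - 18235)*(1/(-12199) + 40423) = (-6*(-18) - 18235)*(-1/12199 + 40423) = (108 - 18235)*(493120176/12199) = -18127*493120176/12199 = -8938789430352/12199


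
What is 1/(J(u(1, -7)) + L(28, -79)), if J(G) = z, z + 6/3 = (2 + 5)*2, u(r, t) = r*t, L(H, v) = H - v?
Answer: 1/119 ≈ 0.0084034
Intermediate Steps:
z = 12 (z = -2 + (2 + 5)*2 = -2 + 7*2 = -2 + 14 = 12)
J(G) = 12
1/(J(u(1, -7)) + L(28, -79)) = 1/(12 + (28 - 1*(-79))) = 1/(12 + (28 + 79)) = 1/(12 + 107) = 1/119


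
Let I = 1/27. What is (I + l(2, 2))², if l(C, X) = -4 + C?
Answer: 2809/729 ≈ 3.8532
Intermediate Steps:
I = 1/27 ≈ 0.037037
(I + l(2, 2))² = (1/27 + (-4 + 2))² = (1/27 - 2)² = (-53/27)² = 2809/729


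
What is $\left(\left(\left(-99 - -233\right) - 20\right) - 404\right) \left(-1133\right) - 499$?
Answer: $328071$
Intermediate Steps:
$\left(\left(\left(-99 - -233\right) - 20\right) - 404\right) \left(-1133\right) - 499 = \left(\left(\left(-99 + 233\right) - 20\right) - 404\right) \left(-1133\right) - 499 = \left(\left(134 - 20\right) - 404\right) \left(-1133\right) - 499 = \left(114 - 404\right) \left(-1133\right) - 499 = \left(-290\right) \left(-1133\right) - 499 = 328570 - 499 = 328071$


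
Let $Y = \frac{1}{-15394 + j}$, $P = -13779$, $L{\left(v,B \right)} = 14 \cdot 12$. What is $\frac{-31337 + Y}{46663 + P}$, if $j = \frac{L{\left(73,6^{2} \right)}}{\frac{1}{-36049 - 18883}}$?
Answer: $- \frac{289678287891}{303978709480} \approx -0.95296$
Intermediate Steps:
$L{\left(v,B \right)} = 168$
$j = -9228576$ ($j = \frac{168}{\frac{1}{-36049 - 18883}} = \frac{168}{\frac{1}{-54932}} = \frac{168}{- \frac{1}{54932}} = 168 \left(-54932\right) = -9228576$)
$Y = - \frac{1}{9243970}$ ($Y = \frac{1}{-15394 - 9228576} = \frac{1}{-9243970} = - \frac{1}{9243970} \approx -1.0818 \cdot 10^{-7}$)
$\frac{-31337 + Y}{46663 + P} = \frac{-31337 - \frac{1}{9243970}}{46663 - 13779} = - \frac{289678287891}{9243970 \cdot 32884} = \left(- \frac{289678287891}{9243970}\right) \frac{1}{32884} = - \frac{289678287891}{303978709480}$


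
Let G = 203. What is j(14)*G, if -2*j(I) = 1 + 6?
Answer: -1421/2 ≈ -710.50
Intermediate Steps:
j(I) = -7/2 (j(I) = -(1 + 6)/2 = -½*7 = -7/2)
j(14)*G = -7/2*203 = -1421/2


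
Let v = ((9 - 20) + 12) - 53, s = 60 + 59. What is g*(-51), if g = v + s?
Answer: -3417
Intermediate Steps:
s = 119
v = -52 (v = (-11 + 12) - 53 = 1 - 53 = -52)
g = 67 (g = -52 + 119 = 67)
g*(-51) = 67*(-51) = -3417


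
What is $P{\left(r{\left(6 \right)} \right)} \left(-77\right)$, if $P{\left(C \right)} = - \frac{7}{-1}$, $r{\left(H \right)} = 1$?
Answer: $-539$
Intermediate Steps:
$P{\left(C \right)} = 7$ ($P{\left(C \right)} = \left(-7\right) \left(-1\right) = 7$)
$P{\left(r{\left(6 \right)} \right)} \left(-77\right) = 7 \left(-77\right) = -539$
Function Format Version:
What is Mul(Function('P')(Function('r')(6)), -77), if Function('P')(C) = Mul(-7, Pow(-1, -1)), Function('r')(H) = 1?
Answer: -539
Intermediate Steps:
Function('P')(C) = 7 (Function('P')(C) = Mul(-7, -1) = 7)
Mul(Function('P')(Function('r')(6)), -77) = Mul(7, -77) = -539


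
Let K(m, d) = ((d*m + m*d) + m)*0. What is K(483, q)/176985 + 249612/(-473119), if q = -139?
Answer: -249612/473119 ≈ -0.52759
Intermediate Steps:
K(m, d) = 0 (K(m, d) = ((d*m + d*m) + m)*0 = (2*d*m + m)*0 = (m + 2*d*m)*0 = 0)
K(483, q)/176985 + 249612/(-473119) = 0/176985 + 249612/(-473119) = 0*(1/176985) + 249612*(-1/473119) = 0 - 249612/473119 = -249612/473119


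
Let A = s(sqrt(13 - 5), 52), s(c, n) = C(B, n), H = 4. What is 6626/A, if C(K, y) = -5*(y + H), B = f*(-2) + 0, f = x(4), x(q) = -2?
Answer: -3313/140 ≈ -23.664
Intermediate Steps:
f = -2
B = 4 (B = -2*(-2) + 0 = 4 + 0 = 4)
C(K, y) = -20 - 5*y (C(K, y) = -5*(y + 4) = -5*(4 + y) = -20 - 5*y)
s(c, n) = -20 - 5*n
A = -280 (A = -20 - 5*52 = -20 - 260 = -280)
6626/A = 6626/(-280) = 6626*(-1/280) = -3313/140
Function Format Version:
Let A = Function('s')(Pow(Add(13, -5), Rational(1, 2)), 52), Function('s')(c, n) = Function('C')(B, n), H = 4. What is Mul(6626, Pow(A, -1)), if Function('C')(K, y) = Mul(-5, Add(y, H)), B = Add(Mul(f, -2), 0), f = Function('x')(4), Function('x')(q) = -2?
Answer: Rational(-3313, 140) ≈ -23.664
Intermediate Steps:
f = -2
B = 4 (B = Add(Mul(-2, -2), 0) = Add(4, 0) = 4)
Function('C')(K, y) = Add(-20, Mul(-5, y)) (Function('C')(K, y) = Mul(-5, Add(y, 4)) = Mul(-5, Add(4, y)) = Add(-20, Mul(-5, y)))
Function('s')(c, n) = Add(-20, Mul(-5, n))
A = -280 (A = Add(-20, Mul(-5, 52)) = Add(-20, -260) = -280)
Mul(6626, Pow(A, -1)) = Mul(6626, Pow(-280, -1)) = Mul(6626, Rational(-1, 280)) = Rational(-3313, 140)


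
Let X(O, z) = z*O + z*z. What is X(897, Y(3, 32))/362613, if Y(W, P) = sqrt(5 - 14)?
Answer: -3/120871 + 897*I/120871 ≈ -2.482e-5 + 0.0074211*I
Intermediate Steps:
Y(W, P) = 3*I (Y(W, P) = sqrt(-9) = 3*I)
X(O, z) = z**2 + O*z (X(O, z) = O*z + z**2 = z**2 + O*z)
X(897, Y(3, 32))/362613 = ((3*I)*(897 + 3*I))/362613 = (3*I*(897 + 3*I))*(1/362613) = I*(897 + 3*I)/120871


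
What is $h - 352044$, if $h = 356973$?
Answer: $4929$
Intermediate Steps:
$h - 352044 = 356973 - 352044 = 4929$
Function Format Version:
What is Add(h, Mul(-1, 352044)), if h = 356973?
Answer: 4929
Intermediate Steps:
Add(h, Mul(-1, 352044)) = Add(356973, Mul(-1, 352044)) = Add(356973, -352044) = 4929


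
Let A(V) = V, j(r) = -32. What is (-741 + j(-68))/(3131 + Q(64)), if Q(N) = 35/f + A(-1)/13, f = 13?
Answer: -10049/40737 ≈ -0.24668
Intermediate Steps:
Q(N) = 34/13 (Q(N) = 35/13 - 1/13 = 34/13)
(-741 + j(-68))/(3131 + Q(64)) = (-741 - 32)/(3131 + 34/13) = -773/40737/13 = -773*13/40737 = -10049/40737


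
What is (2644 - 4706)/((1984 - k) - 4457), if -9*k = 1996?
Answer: 18558/20261 ≈ 0.91595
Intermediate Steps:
k = -1996/9 (k = -1/9*1996 = -1996/9 ≈ -221.78)
(2644 - 4706)/((1984 - k) - 4457) = (2644 - 4706)/((1984 - 1*(-1996/9)) - 4457) = -2062/((1984 + 1996/9) - 4457) = -2062/(19852/9 - 4457) = -2062/(-20261/9) = -2062*(-9/20261) = 18558/20261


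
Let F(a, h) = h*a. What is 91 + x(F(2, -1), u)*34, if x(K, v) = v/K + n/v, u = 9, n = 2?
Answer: -490/9 ≈ -54.444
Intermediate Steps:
F(a, h) = a*h
x(K, v) = 2/v + v/K (x(K, v) = v/K + 2/v = 2/v + v/K)
91 + x(F(2, -1), u)*34 = 91 + (2/9 + 9/((2*(-1))))*34 = 91 + (2*(⅑) + 9/(-2))*34 = 91 + (2/9 + 9*(-½))*34 = 91 + (2/9 - 9/2)*34 = 91 - 77/18*34 = 91 - 1309/9 = -490/9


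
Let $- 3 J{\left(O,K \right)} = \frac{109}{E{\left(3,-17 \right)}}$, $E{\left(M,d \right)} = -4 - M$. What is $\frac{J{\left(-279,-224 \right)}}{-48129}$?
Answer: $- \frac{109}{1010709} \approx -0.00010785$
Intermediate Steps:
$J{\left(O,K \right)} = \frac{109}{21}$ ($J{\left(O,K \right)} = - \frac{109 \frac{1}{-4 - 3}}{3} = - \frac{109 \frac{1}{-7}}{3} = - \frac{109 \left(- \frac{1}{7}\right)}{3} = \left(- \frac{1}{3}\right) \left(- \frac{109}{7}\right) = \frac{109}{21}$)
$\frac{J{\left(-279,-224 \right)}}{-48129} = \frac{109}{21 \left(-48129\right)} = \frac{109}{21} \left(- \frac{1}{48129}\right) = - \frac{109}{1010709}$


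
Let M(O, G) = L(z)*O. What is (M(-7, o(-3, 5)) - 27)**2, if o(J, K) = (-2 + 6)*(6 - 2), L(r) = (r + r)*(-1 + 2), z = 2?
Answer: 3025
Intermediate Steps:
L(r) = 2*r (L(r) = (2*r)*1 = 2*r)
o(J, K) = 16 (o(J, K) = 4*4 = 16)
M(O, G) = 4*O (M(O, G) = (2*2)*O = 4*O)
(M(-7, o(-3, 5)) - 27)**2 = (4*(-7) - 27)**2 = (-28 - 27)**2 = (-55)**2 = 3025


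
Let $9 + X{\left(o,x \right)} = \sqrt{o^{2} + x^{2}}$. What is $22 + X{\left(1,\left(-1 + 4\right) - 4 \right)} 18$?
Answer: $-140 + 18 \sqrt{2} \approx -114.54$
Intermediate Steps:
$X{\left(o,x \right)} = -9 + \sqrt{o^{2} + x^{2}}$
$22 + X{\left(1,\left(-1 + 4\right) - 4 \right)} 18 = 22 + \left(-9 + \sqrt{1^{2} + \left(\left(-1 + 4\right) - 4\right)^{2}}\right) 18 = 22 + \left(-9 + \sqrt{1 + \left(3 - 4\right)^{2}}\right) 18 = 22 + \left(-9 + \sqrt{1 + \left(-1\right)^{2}}\right) 18 = 22 + \left(-9 + \sqrt{1 + 1}\right) 18 = 22 + \left(-9 + \sqrt{2}\right) 18 = 22 - \left(162 - 18 \sqrt{2}\right) = -140 + 18 \sqrt{2}$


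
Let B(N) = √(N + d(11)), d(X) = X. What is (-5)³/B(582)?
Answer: -125*√593/593 ≈ -5.1331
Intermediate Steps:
B(N) = √(11 + N) (B(N) = √(N + 11) = √(11 + N))
(-5)³/B(582) = (-5)³/(√(11 + 582)) = -125*√593/593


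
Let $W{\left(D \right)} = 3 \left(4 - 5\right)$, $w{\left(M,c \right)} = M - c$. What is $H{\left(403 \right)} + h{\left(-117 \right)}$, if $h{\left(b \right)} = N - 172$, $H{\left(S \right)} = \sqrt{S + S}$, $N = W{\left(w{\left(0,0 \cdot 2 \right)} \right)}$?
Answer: $-175 + \sqrt{806} \approx -146.61$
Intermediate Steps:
$W{\left(D \right)} = -3$ ($W{\left(D \right)} = 3 \left(-1\right) = -3$)
$N = -3$
$H{\left(S \right)} = \sqrt{2} \sqrt{S}$ ($H{\left(S \right)} = \sqrt{2 S} = \sqrt{2} \sqrt{S}$)
$h{\left(b \right)} = -175$ ($h{\left(b \right)} = -3 - 172 = -175$)
$H{\left(403 \right)} + h{\left(-117 \right)} = \sqrt{2} \sqrt{403} - 175 = \sqrt{806} - 175 = -175 + \sqrt{806}$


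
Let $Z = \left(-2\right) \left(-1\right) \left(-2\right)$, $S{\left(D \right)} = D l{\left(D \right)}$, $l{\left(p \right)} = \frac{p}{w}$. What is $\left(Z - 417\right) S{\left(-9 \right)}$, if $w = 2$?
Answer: $- \frac{34101}{2} \approx -17051.0$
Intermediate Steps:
$l{\left(p \right)} = \frac{p}{2}$
$S{\left(D \right)} = \frac{D^{2}}{2}$ ($S{\left(D \right)} = D \frac{D}{2} = \frac{D^{2}}{2}$)
$Z = -4$ ($Z = 2 \left(-2\right) = -4$)
$\left(Z - 417\right) S{\left(-9 \right)} = \left(-4 - 417\right) \frac{\left(-9\right)^{2}}{2} = - 421 \cdot \frac{1}{2} \cdot 81 = \left(-421\right) \frac{81}{2} = - \frac{34101}{2}$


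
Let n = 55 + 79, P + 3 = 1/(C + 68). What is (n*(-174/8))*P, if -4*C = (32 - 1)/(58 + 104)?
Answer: 766227879/88066 ≈ 8700.6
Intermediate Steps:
C = -31/648 (C = -(32 - 1)/(4*(58 + 104)) = -31/(4*162) = -¼*31/162 = -31/648 ≈ -0.047840)
P = -131451/44033 (P = -3 + 1/(-31/648 + 68) = -3 + 1/(44033/648) = -3 + 648/44033 = -131451/44033 ≈ -2.9853)
n = 134
(n*(-174/8))*P = (134*(-174/8))*(-131451/44033) = (134*(-174*⅛))*(-131451/44033) = (134*(-87/4))*(-131451/44033) = -5829/2*(-131451/44033) = 766227879/88066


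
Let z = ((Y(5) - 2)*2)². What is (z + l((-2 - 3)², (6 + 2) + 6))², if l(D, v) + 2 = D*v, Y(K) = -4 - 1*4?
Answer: 559504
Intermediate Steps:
Y(K) = -8 (Y(K) = -4 - 4 = -8)
l(D, v) = -2 + D*v
z = 400 (z = ((-8 - 2)*2)² = (-10*2)² = (-20)² = 400)
(z + l((-2 - 3)², (6 + 2) + 6))² = (400 + (-2 + (-2 - 3)²*((6 + 2) + 6)))² = (400 + (-2 + (-5)²*(8 + 6)))² = (400 + (-2 + 25*14))² = (400 + (-2 + 350))² = (400 + 348)² = 748² = 559504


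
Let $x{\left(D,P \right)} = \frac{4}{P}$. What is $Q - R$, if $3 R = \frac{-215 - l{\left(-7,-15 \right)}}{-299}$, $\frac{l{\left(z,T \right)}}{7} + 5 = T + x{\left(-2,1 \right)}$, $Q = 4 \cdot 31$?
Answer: $\frac{111125}{897} \approx 123.89$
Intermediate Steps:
$Q = 124$
$l{\left(z,T \right)} = -7 + 7 T$ ($l{\left(z,T \right)} = -35 + 7 \left(T + \frac{4}{1}\right) = -35 + 7 \left(T + 4 \cdot 1\right) = -35 + 7 \left(T + 4\right) = -35 + 7 \left(4 + T\right) = -35 + \left(28 + 7 T\right) = -7 + 7 T$)
$R = \frac{103}{897}$ ($R = \frac{\left(-215 - \left(-7 + 7 \left(-15\right)\right)\right) \frac{1}{-299}}{3} = \frac{\left(-215 - \left(-7 - 105\right)\right) \left(- \frac{1}{299}\right)}{3} = \frac{\left(-215 - -112\right) \left(- \frac{1}{299}\right)}{3} = \frac{\left(-215 + 112\right) \left(- \frac{1}{299}\right)}{3} = \frac{\left(-103\right) \left(- \frac{1}{299}\right)}{3} = \frac{1}{3} \cdot \frac{103}{299} = \frac{103}{897} \approx 0.11483$)
$Q - R = 124 - \frac{103}{897} = \frac{111125}{897}$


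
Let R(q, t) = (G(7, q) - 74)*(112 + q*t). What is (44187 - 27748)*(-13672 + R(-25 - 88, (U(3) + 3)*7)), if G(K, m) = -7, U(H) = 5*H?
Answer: 18584848426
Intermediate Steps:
R(q, t) = -9072 - 81*q*t (R(q, t) = (-7 - 74)*(112 + q*t) = -81*(112 + q*t) = -9072 - 81*q*t)
(44187 - 27748)*(-13672 + R(-25 - 88, (U(3) + 3)*7)) = (44187 - 27748)*(-13672 + (-9072 - 81*(-25 - 88)*(5*3 + 3)*7)) = 16439*(-13672 + (-9072 - 81*(-113)*(15 + 3)*7)) = 16439*(-13672 + (-9072 - 81*(-113)*18*7)) = 16439*(-13672 + (-9072 - 81*(-113)*126)) = 16439*(-13672 + (-9072 + 1153278)) = 16439*(-13672 + 1144206) = 16439*1130534 = 18584848426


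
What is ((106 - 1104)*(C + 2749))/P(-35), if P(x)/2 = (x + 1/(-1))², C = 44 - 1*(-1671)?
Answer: -15469/9 ≈ -1718.8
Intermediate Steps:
C = 1715 (C = 44 + 1671 = 1715)
P(x) = 2*(-1 + x)² (P(x) = 2*(x + 1/(-1))² = 2*(x + 1*(-1))² = 2*(x - 1)² = 2*(-1 + x)²)
((106 - 1104)*(C + 2749))/P(-35) = ((106 - 1104)*(1715 + 2749))/((2*(-1 - 35)²)) = (-998*4464)/((2*(-36)²)) = -4455072/(2*1296) = -4455072/2592 = -4455072*1/2592 = -15469/9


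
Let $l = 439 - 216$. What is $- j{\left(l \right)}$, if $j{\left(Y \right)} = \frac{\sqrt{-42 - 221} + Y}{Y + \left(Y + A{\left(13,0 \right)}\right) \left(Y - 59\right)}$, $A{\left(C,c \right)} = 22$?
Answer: $- \frac{223}{40403} - \frac{i \sqrt{263}}{40403} \approx -0.0055194 - 0.00040139 i$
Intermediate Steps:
$l = 223$ ($l = 439 - 216 = 223$)
$j{\left(Y \right)} = \frac{Y + i \sqrt{263}}{Y + \left(-59 + Y\right) \left(22 + Y\right)}$ ($j{\left(Y \right)} = \frac{\sqrt{-42 - 221} + Y}{Y + \left(Y + 22\right) \left(Y - 59\right)} = \frac{\sqrt{-263} + Y}{Y + \left(22 + Y\right) \left(-59 + Y\right)} = \frac{i \sqrt{263} + Y}{Y + \left(-59 + Y\right) \left(22 + Y\right)} = \frac{Y + i \sqrt{263}}{Y + \left(-59 + Y\right) \left(22 + Y\right)}$)
$- j{\left(l \right)} = - \frac{223 + i \sqrt{263}}{-1298 + 223^{2} - 8028} = - \frac{223 + i \sqrt{263}}{-1298 + 49729 - 8028} = - \frac{223 + i \sqrt{263}}{40403} = - (\frac{223}{40403} + \frac{i \sqrt{263}}{40403}) = - \frac{223}{40403} - \frac{i \sqrt{263}}{40403}$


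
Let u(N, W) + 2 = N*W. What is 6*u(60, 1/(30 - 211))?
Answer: -2532/181 ≈ -13.989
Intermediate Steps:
u(N, W) = -2 + N*W
6*u(60, 1/(30 - 211)) = 6*(-2 + 60/(30 - 211)) = 6*(-2 + 60/(-181)) = 6*(-2 + 60*(-1/181)) = 6*(-2 - 60/181) = 6*(-422/181) = -2532/181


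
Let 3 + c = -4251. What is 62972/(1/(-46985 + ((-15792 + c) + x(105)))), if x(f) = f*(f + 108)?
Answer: -2812707352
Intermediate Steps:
x(f) = f*(108 + f)
c = -4254 (c = -3 - 4251 = -4254)
62972/(1/(-46985 + ((-15792 + c) + x(105)))) = 62972/(1/(-46985 + ((-15792 - 4254) + 105*(108 + 105)))) = 62972/(1/(-46985 + (-20046 + 105*213))) = 62972/(1/(-46985 + (-20046 + 22365))) = 62972/(1/(-46985 + 2319)) = 62972/(1/(-44666)) = 62972/(-1/44666) = 62972*(-44666) = -2812707352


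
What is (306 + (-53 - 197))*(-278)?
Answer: -15568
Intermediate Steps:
(306 + (-53 - 197))*(-278) = (306 - 250)*(-278) = 56*(-278) = -15568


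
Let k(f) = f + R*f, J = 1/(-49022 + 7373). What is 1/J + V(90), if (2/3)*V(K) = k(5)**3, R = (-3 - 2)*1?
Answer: -53649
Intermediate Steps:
J = -1/41649 (J = 1/(-41649) = -1/41649 ≈ -2.4010e-5)
R = -5 (R = -5*1 = -5)
k(f) = -4*f (k(f) = f - 5*f = -4*f)
V(K) = -12000 (V(K) = 3*(-4*5)**3/2 = (3/2)*(-20)**3 = (3/2)*(-8000) = -12000)
1/J + V(90) = 1/(-1/41649) - 12000 = -41649 - 12000 = -53649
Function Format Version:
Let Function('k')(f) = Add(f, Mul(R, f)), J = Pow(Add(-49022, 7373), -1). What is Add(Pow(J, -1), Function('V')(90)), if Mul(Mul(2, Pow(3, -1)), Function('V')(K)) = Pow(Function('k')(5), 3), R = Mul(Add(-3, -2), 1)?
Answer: -53649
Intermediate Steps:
J = Rational(-1, 41649) (J = Pow(-41649, -1) = Rational(-1, 41649) ≈ -2.4010e-5)
R = -5 (R = Mul(-5, 1) = -5)
Function('k')(f) = Mul(-4, f) (Function('k')(f) = Add(f, Mul(-5, f)) = Mul(-4, f))
Function('V')(K) = -12000 (Function('V')(K) = Mul(Rational(3, 2), Pow(Mul(-4, 5), 3)) = Mul(Rational(3, 2), Pow(-20, 3)) = Mul(Rational(3, 2), -8000) = -12000)
Add(Pow(J, -1), Function('V')(90)) = Add(Pow(Rational(-1, 41649), -1), -12000) = Add(-41649, -12000) = -53649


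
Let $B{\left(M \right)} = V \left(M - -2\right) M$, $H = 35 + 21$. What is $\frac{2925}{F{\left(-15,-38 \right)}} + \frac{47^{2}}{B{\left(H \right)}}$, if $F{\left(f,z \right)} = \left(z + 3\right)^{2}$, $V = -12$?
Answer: $\frac{635993}{272832} \approx 2.3311$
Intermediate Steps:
$H = 56$
$B{\left(M \right)} = M \left(-24 - 12 M\right)$ ($B{\left(M \right)} = - 12 \left(M - -2\right) M = - 12 \left(M + 2\right) M = - 12 \left(2 + M\right) M = \left(-24 - 12 M\right) M = M \left(-24 - 12 M\right)$)
$F{\left(f,z \right)} = \left(3 + z\right)^{2}$
$\frac{2925}{F{\left(-15,-38 \right)}} + \frac{47^{2}}{B{\left(H \right)}} = \frac{2925}{\left(3 - 38\right)^{2}} + \frac{47^{2}}{\left(-12\right) 56 \left(2 + 56\right)} = \frac{2925}{\left(-35\right)^{2}} + \frac{2209}{\left(-12\right) 56 \cdot 58} = \frac{2925}{1225} + \frac{2209}{-38976} = 2925 \cdot \frac{1}{1225} + 2209 \left(- \frac{1}{38976}\right) = \frac{117}{49} - \frac{2209}{38976} = \frac{635993}{272832}$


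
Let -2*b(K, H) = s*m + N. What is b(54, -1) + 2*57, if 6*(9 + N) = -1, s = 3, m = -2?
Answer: 1459/12 ≈ 121.58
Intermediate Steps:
N = -55/6 (N = -9 + (⅙)*(-1) = -9 - ⅙ = -55/6 ≈ -9.1667)
b(K, H) = 91/12 (b(K, H) = -(3*(-2) - 55/6)/2 = -(-6 - 55/6)/2 = -½*(-91/6) = 91/12)
b(54, -1) + 2*57 = 91/12 + 2*57 = 91/12 + 114 = 1459/12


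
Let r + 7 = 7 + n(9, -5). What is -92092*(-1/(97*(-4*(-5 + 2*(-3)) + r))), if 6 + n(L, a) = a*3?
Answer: 4004/97 ≈ 41.278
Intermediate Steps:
n(L, a) = -6 + 3*a (n(L, a) = -6 + a*3 = -6 + 3*a)
r = -21 (r = -7 + (7 + (-6 + 3*(-5))) = -7 + (7 + (-6 - 15)) = -7 + (7 - 21) = -7 - 14 = -21)
-92092*(-1/(97*(-4*(-5 + 2*(-3)) + r))) = -92092*(-1/(97*(-4*(-5 + 2*(-3)) - 21))) = -92092*(-1/(97*(-4*(-5 - 6) - 21))) = -92092*(-1/(97*(-4*(-11) - 21))) = -92092*(-1/(97*(44 - 21))) = -92092/((-97*23)) = -92092/(-2231) = -92092*(-1/2231) = 4004/97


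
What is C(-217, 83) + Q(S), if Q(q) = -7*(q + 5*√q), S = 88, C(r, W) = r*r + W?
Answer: 46556 - 70*√22 ≈ 46228.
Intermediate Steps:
C(r, W) = W + r² (C(r, W) = r² + W = W + r²)
Q(q) = -35*√q - 7*q
C(-217, 83) + Q(S) = (83 + (-217)²) + (-70*√22 - 7*88) = (83 + 47089) + (-70*√22 - 616) = 47172 + (-70*√22 - 616) = 47172 + (-616 - 70*√22) = 46556 - 70*√22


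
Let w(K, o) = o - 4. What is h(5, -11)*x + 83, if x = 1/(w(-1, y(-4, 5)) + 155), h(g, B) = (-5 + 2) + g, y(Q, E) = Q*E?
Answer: 10875/131 ≈ 83.015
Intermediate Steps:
y(Q, E) = E*Q
w(K, o) = -4 + o
h(g, B) = -3 + g
x = 1/131 (x = 1/((-4 + 5*(-4)) + 155) = 1/((-4 - 20) + 155) = 1/(-24 + 155) = 1/131 ≈ 0.0076336)
h(5, -11)*x + 83 = (-3 + 5)*(1/131) + 83 = 2*(1/131) + 83 = 2/131 + 83 = 10875/131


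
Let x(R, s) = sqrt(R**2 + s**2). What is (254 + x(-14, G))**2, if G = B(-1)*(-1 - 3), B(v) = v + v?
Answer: 64776 + 1016*sqrt(65) ≈ 72967.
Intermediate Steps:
B(v) = 2*v
G = 8 (G = (2*(-1))*(-1 - 3) = -2*(-4) = 8)
(254 + x(-14, G))**2 = (254 + sqrt((-14)**2 + 8**2))**2 = (254 + sqrt(196 + 64))**2 = (254 + sqrt(260))**2 = (254 + 2*sqrt(65))**2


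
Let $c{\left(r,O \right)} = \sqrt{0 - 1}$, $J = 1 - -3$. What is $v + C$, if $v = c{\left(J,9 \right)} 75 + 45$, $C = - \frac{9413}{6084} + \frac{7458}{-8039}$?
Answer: $\frac{2079871841}{48909276} + 75 i \approx 42.525 + 75.0 i$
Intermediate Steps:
$J = 4$ ($J = 1 + 3 = 4$)
$C = - \frac{121045579}{48909276}$ ($C = \left(-9413\right) \frac{1}{6084} + 7458 \left(- \frac{1}{8039}\right) = - \frac{9413}{6084} - \frac{7458}{8039} = - \frac{121045579}{48909276} \approx -2.4749$)
$c{\left(r,O \right)} = i$ ($c{\left(r,O \right)} = \sqrt{-1} = i$)
$v = 45 + 75 i$ ($v = i 75 + 45 = 75 i + 45 = 45 + 75 i \approx 45.0 + 75.0 i$)
$v + C = \left(45 + 75 i\right) - \frac{121045579}{48909276} = \frac{2079871841}{48909276} + 75 i$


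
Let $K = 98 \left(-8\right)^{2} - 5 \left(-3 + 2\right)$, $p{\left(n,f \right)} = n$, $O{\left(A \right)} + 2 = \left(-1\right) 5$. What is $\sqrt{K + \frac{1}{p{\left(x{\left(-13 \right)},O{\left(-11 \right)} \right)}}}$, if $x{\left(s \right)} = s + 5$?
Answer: $\frac{11 \sqrt{830}}{4} \approx 79.227$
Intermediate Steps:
$O{\left(A \right)} = -7$ ($O{\left(A \right)} = -2 - 5 = -7$)
$x{\left(s \right)} = 5 + s$
$K = 6277$ ($K = 98 \cdot 64 - -5 = 6272 + 5 = 6277$)
$\sqrt{K + \frac{1}{p{\left(x{\left(-13 \right)},O{\left(-11 \right)} \right)}}} = \sqrt{6277 + \frac{1}{5 - 13}} = \sqrt{6277 + \frac{1}{-8}} = \sqrt{6277 - \frac{1}{8}} = \sqrt{\frac{50215}{8}} = \frac{11 \sqrt{830}}{4}$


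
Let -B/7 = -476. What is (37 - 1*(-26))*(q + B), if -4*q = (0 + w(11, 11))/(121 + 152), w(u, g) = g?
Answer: 10915599/52 ≈ 2.0992e+5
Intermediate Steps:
B = 3332 (B = -7*(-476) = 3332)
q = -11/1092 (q = -(0 + 11)/(4*(121 + 152)) = -11/(4*273) = -¼*11/273 = -11/1092 ≈ -0.010073)
(37 - 1*(-26))*(q + B) = (37 - 1*(-26))*(-11/1092 + 3332) = (37 + 26)*(3638533/1092) = 63*(3638533/1092) = 10915599/52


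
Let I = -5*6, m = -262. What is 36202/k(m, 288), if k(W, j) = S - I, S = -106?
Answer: -18101/38 ≈ -476.34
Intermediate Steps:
I = -30
k(W, j) = -76 (k(W, j) = -106 - 1*(-30) = -106 + 30 = -76)
36202/k(m, 288) = 36202/(-76) = 36202*(-1/76) = -18101/38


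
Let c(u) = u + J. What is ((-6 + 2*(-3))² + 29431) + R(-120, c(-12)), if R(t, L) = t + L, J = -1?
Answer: 29442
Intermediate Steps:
c(u) = -1 + u (c(u) = u - 1 = -1 + u)
R(t, L) = L + t
((-6 + 2*(-3))² + 29431) + R(-120, c(-12)) = ((-6 + 2*(-3))² + 29431) + ((-1 - 12) - 120) = ((-6 - 6)² + 29431) + (-13 - 120) = ((-12)² + 29431) - 133 = (144 + 29431) - 133 = 29575 - 133 = 29442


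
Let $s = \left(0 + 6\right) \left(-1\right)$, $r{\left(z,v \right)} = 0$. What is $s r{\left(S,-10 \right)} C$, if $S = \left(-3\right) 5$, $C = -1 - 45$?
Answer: $0$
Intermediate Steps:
$C = -46$
$S = -15$
$s = -6$ ($s = 6 \left(-1\right) = -6$)
$s r{\left(S,-10 \right)} C = \left(-6\right) 0 \left(-46\right) = 0 \left(-46\right) = 0$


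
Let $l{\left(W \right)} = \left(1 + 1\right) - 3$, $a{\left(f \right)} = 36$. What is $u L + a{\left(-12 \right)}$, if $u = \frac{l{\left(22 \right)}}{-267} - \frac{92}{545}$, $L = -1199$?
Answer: $\frac{312269}{1335} \approx 233.91$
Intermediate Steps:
$l{\left(W \right)} = -1$ ($l{\left(W \right)} = 2 - 3 = -1$)
$u = - \frac{24019}{145515}$ ($u = - \frac{1}{-267} - \frac{92}{545} = \left(-1\right) \left(- \frac{1}{267}\right) - \frac{92}{545} = \frac{1}{267} - \frac{92}{545} = - \frac{24019}{145515} \approx -0.16506$)
$u L + a{\left(-12 \right)} = \left(- \frac{24019}{145515}\right) \left(-1199\right) + 36 = \frac{264209}{1335} + 36 = \frac{312269}{1335}$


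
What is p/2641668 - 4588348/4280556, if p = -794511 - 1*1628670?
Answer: -1874454504425/942317317284 ≈ -1.9892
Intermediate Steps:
p = -2423181 (p = -794511 - 1628670 = -2423181)
p/2641668 - 4588348/4280556 = -2423181/2641668 - 4588348/4280556 = -2423181*1/2641668 - 4588348*1/4280556 = -807727/880556 - 1147087/1070139 = -1874454504425/942317317284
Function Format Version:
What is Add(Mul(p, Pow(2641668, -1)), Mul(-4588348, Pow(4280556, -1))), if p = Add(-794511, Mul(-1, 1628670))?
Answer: Rational(-1874454504425, 942317317284) ≈ -1.9892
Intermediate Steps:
p = -2423181 (p = Add(-794511, -1628670) = -2423181)
Add(Mul(p, Pow(2641668, -1)), Mul(-4588348, Pow(4280556, -1))) = Add(Mul(-2423181, Pow(2641668, -1)), Mul(-4588348, Pow(4280556, -1))) = Add(Mul(-2423181, Rational(1, 2641668)), Mul(-4588348, Rational(1, 4280556))) = Add(Rational(-807727, 880556), Rational(-1147087, 1070139)) = Rational(-1874454504425, 942317317284)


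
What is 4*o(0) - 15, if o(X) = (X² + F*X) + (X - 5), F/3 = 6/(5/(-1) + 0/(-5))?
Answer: -35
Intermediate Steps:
F = -18/5 (F = 3*(6/(5/(-1) + 0/(-5))) = 3*(6/(5*(-1) + 0*(-⅕))) = 3*(6/(-5 + 0)) = 3*(6/(-5)) = 3*(6*(-⅕)) = 3*(-6/5) = -18/5 ≈ -3.6000)
o(X) = -5 + X² - 13*X/5 (o(X) = (X² - 18*X/5) + (X - 5) = (X² - 18*X/5) + (-5 + X) = -5 + X² - 13*X/5)
4*o(0) - 15 = 4*(-5 + 0² - 13/5*0) - 15 = 4*(-5 + 0 + 0) - 15 = 4*(-5) - 15 = -20 - 15 = -35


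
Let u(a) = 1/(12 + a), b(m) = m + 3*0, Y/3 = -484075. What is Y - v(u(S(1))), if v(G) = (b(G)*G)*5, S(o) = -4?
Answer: -92942405/64 ≈ -1.4522e+6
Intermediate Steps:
Y = -1452225 (Y = 3*(-484075) = -1452225)
b(m) = m (b(m) = m + 0 = m)
v(G) = 5*G² (v(G) = (G*G)*5 = G²*5 = 5*G²)
Y - v(u(S(1))) = -1452225 - 5*(1/(12 - 4))² = -1452225 - 5*(1/8)² = -1452225 - 5*(⅛)² = -1452225 - 5/64 = -92942405/64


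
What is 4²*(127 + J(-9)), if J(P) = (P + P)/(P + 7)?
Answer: 2176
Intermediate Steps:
J(P) = 2*P/(7 + P) (J(P) = (2*P)/(7 + P) = 2*P/(7 + P))
4²*(127 + J(-9)) = 4²*(127 + 2*(-9)/(7 - 9)) = 16*(127 + 2*(-9)/(-2)) = 16*(127 + 2*(-9)*(-½)) = 16*(127 + 9) = 16*136 = 2176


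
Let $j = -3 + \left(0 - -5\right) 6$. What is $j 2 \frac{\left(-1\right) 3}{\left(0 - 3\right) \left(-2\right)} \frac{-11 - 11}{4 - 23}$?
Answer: $- \frac{594}{19} \approx -31.263$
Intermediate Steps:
$j = 27$ ($j = -3 + \left(0 + 5\right) 6 = -3 + 5 \cdot 6 = -3 + 30 = 27$)
$j 2 \frac{\left(-1\right) 3}{\left(0 - 3\right) \left(-2\right)} \frac{-11 - 11}{4 - 23} = 27 \cdot 2 \frac{\left(-1\right) 3}{\left(0 - 3\right) \left(-2\right)} \frac{-11 - 11}{4 - 23} = 27 \cdot 2 \left(- \frac{3}{\left(-3\right) \left(-2\right)}\right) \left(- \frac{22}{-19}\right) = 27 \cdot 2 \left(- \frac{3}{6}\right) \left(\left(-22\right) \left(- \frac{1}{19}\right)\right) = 27 \cdot 2 \left(\left(-3\right) \frac{1}{6}\right) \frac{22}{19} = 27 \cdot 2 \left(- \frac{1}{2}\right) \frac{22}{19} = 27 \left(-1\right) \frac{22}{19} = \left(-27\right) \frac{22}{19} = - \frac{594}{19}$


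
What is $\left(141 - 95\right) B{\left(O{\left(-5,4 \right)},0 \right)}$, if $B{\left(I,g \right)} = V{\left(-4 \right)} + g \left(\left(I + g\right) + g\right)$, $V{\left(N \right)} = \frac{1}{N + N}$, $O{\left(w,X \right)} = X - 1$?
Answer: $- \frac{23}{4} \approx -5.75$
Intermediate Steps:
$O{\left(w,X \right)} = -1 + X$
$V{\left(N \right)} = \frac{1}{2 N}$
$B{\left(I,g \right)} = - \frac{1}{8} + g \left(I + 2 g\right)$ ($B{\left(I,g \right)} = \frac{1}{2 \left(-4\right)} + g \left(\left(I + g\right) + g\right) = \frac{1}{2} \left(- \frac{1}{4}\right) + g \left(I + 2 g\right) = - \frac{1}{8} + g \left(I + 2 g\right)$)
$\left(141 - 95\right) B{\left(O{\left(-5,4 \right)},0 \right)} = \left(141 - 95\right) \left(- \frac{1}{8} + 2 \cdot 0^{2} + \left(-1 + 4\right) 0\right) = 46 \left(- \frac{1}{8} + 2 \cdot 0 + 3 \cdot 0\right) = 46 \left(- \frac{1}{8} + 0 + 0\right) = 46 \left(- \frac{1}{8}\right) = - \frac{23}{4}$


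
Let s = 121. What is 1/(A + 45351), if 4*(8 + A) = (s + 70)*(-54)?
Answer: 2/85529 ≈ 2.3384e-5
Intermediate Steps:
A = -5173/2 (A = -8 + ((121 + 70)*(-54))/4 = -8 + (191*(-54))/4 = -8 + (¼)*(-10314) = -8 - 5157/2 = -5173/2 ≈ -2586.5)
1/(A + 45351) = 1/(-5173/2 + 45351) = 1/(85529/2) = 2/85529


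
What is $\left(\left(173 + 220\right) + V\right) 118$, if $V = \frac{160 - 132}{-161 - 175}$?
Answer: $\frac{278185}{6} \approx 46364.0$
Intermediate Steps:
$V = - \frac{1}{12}$ ($V = \frac{28}{-336} = 28 \left(- \frac{1}{336}\right) = - \frac{1}{12} \approx -0.083333$)
$\left(\left(173 + 220\right) + V\right) 118 = \left(\left(173 + 220\right) - \frac{1}{12}\right) 118 = \left(393 - \frac{1}{12}\right) 118 = \frac{4715}{12} \cdot 118 = \frac{278185}{6}$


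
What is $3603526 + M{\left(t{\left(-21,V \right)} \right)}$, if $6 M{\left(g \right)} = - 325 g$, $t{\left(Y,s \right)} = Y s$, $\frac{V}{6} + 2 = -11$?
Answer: $3514801$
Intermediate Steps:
$V = -78$ ($V = -12 + 6 \left(-11\right) = -12 - 66 = -78$)
$M{\left(g \right)} = - \frac{325 g}{6}$ ($M{\left(g \right)} = \frac{\left(-325\right) g}{6} = - \frac{325 g}{6}$)
$3603526 + M{\left(t{\left(-21,V \right)} \right)} = 3603526 - \frac{325 \left(\left(-21\right) \left(-78\right)\right)}{6} = 3603526 - 88725 = 3514801$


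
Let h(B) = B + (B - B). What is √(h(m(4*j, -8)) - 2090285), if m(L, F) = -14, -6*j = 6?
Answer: I*√2090299 ≈ 1445.8*I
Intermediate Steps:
j = -1 (j = -⅙*6 = -1)
h(B) = B (h(B) = B + 0 = B)
√(h(m(4*j, -8)) - 2090285) = √(-14 - 2090285) = √(-2090299) = I*√2090299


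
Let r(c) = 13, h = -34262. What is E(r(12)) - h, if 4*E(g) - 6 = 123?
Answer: 137177/4 ≈ 34294.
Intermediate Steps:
E(g) = 129/4 (E(g) = 3/2 + (¼)*123 = 3/2 + 123/4 = 129/4)
E(r(12)) - h = 129/4 - 1*(-34262) = 129/4 + 34262 = 137177/4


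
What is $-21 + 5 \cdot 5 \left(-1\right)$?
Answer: $-46$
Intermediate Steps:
$-21 + 5 \cdot 5 \left(-1\right) = -21 + 25 \left(-1\right) = -21 - 25 = -46$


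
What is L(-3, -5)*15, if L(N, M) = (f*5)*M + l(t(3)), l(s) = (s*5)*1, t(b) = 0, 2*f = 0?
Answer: 0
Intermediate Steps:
f = 0 (f = (½)*0 = 0)
l(s) = 5*s (l(s) = (5*s)*1 = 5*s)
L(N, M) = 0 (L(N, M) = (0*5)*M + 5*0 = 0*M + 0 = 0 + 0 = 0)
L(-3, -5)*15 = 0*15 = 0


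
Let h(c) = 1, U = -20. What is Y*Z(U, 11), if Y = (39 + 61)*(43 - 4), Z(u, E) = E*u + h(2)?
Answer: -854100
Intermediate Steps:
Z(u, E) = 1 + E*u (Z(u, E) = E*u + 1 = 1 + E*u)
Y = 3900 (Y = 100*39 = 3900)
Y*Z(U, 11) = 3900*(1 + 11*(-20)) = 3900*(1 - 220) = 3900*(-219) = -854100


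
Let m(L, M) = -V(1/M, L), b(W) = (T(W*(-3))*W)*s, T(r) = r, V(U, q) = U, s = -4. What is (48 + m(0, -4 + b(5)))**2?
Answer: 201838849/87616 ≈ 2303.7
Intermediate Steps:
b(W) = 12*W**2 (b(W) = ((W*(-3))*W)*(-4) = ((-3*W)*W)*(-4) = -3*W**2*(-4) = 12*W**2)
m(L, M) = -1/M
(48 + m(0, -4 + b(5)))**2 = (48 - 1/(-4 + 12*5**2))**2 = (48 - 1/(-4 + 12*25))**2 = (48 - 1/(-4 + 300))**2 = (48 - 1/296)**2 = (14207/296)**2 = 201838849/87616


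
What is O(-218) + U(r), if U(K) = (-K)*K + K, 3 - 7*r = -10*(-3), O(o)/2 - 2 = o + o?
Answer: -43450/49 ≈ -886.73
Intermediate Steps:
O(o) = 4 + 4*o (O(o) = 4 + 2*(o + o) = 4 + 2*(2*o) = 4 + 4*o)
r = -27/7 (r = 3/7 - (-10)*(-3)/7 = 3/7 - ⅐*30 = 3/7 - 30/7 = -27/7 ≈ -3.8571)
U(K) = K - K² (U(K) = -K² + K = K - K²)
O(-218) + U(r) = (4 + 4*(-218)) - 27*(1 - 1*(-27/7))/7 = (4 - 872) - 27*(1 + 27/7)/7 = -868 - 27/7*34/7 = -868 - 918/49 = -43450/49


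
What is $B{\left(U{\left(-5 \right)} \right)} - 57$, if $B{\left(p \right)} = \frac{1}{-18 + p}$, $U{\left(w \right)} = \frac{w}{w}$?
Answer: $- \frac{970}{17} \approx -57.059$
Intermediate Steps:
$U{\left(w \right)} = 1$
$B{\left(U{\left(-5 \right)} \right)} - 57 = \frac{1}{-18 + 1} - 57 = \frac{1}{-17} - 57 = - \frac{1}{17} - 57 = - \frac{970}{17}$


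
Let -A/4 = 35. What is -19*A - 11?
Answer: 2649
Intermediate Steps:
A = -140 (A = -4*35 = -140)
-19*A - 11 = -19*(-140) - 11 = 2660 - 11 = 2649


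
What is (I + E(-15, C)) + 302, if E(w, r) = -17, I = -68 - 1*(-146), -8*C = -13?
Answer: 363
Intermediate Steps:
C = 13/8 (C = -1/8*(-13) = 13/8 ≈ 1.6250)
I = 78 (I = -68 + 146 = 78)
(I + E(-15, C)) + 302 = (78 - 17) + 302 = 61 + 302 = 363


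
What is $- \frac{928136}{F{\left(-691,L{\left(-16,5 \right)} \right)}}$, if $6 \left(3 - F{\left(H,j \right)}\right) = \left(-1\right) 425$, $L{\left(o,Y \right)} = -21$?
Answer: $- \frac{5568816}{443} \approx -12571.0$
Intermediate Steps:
$F{\left(H,j \right)} = \frac{443}{6}$ ($F{\left(H,j \right)} = 3 - \frac{\left(-1\right) 425}{6} = 3 - - \frac{425}{6} = 3 + \frac{425}{6} = \frac{443}{6}$)
$- \frac{928136}{F{\left(-691,L{\left(-16,5 \right)} \right)}} = - \frac{928136}{\frac{443}{6}} = \left(-928136\right) \frac{6}{443} = - \frac{5568816}{443}$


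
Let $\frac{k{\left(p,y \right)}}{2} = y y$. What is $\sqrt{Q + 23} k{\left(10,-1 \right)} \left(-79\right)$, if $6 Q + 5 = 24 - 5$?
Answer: $- \frac{316 \sqrt{57}}{3} \approx -795.25$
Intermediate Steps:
$k{\left(p,y \right)} = 2 y^{2}$ ($k{\left(p,y \right)} = 2 y y = 2 y^{2}$)
$Q = \frac{7}{3}$ ($Q = - \frac{5}{6} + \frac{24 - 5}{6} = - \frac{5}{6} + \frac{1}{6} \cdot 19 = - \frac{5}{6} + \frac{19}{6} = \frac{7}{3} \approx 2.3333$)
$\sqrt{Q + 23} k{\left(10,-1 \right)} \left(-79\right) = \sqrt{\frac{7}{3} + 23} \cdot 2 \left(-1\right)^{2} \left(-79\right) = \sqrt{\frac{76}{3}} \cdot 2 \cdot 1 \left(-79\right) = \frac{2 \sqrt{57}}{3} \cdot 2 \left(-79\right) = \frac{4 \sqrt{57}}{3} \left(-79\right) = - \frac{316 \sqrt{57}}{3}$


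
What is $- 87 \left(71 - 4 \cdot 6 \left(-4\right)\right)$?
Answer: $-14529$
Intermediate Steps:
$- 87 \left(71 - 4 \cdot 6 \left(-4\right)\right) = - 87 \left(71 - -96\right) = - 87 \left(71 + 96\right) = \left(-87\right) 167 = -14529$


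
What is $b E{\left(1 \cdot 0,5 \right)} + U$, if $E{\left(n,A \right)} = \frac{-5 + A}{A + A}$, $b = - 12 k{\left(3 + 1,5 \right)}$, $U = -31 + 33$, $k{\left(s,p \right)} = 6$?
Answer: $2$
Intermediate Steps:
$U = 2$
$b = -72$ ($b = \left(-12\right) 6 = -72$)
$E{\left(n,A \right)} = \frac{-5 + A}{2 A}$
$b E{\left(1 \cdot 0,5 \right)} + U = - 72 \frac{-5 + 5}{2 \cdot 5} + 2 = - 72 \cdot \frac{1}{2} \cdot \frac{1}{5} \cdot 0 + 2 = \left(-72\right) 0 + 2 = 0 + 2 = 2$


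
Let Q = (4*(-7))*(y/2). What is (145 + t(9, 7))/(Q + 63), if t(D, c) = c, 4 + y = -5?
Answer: 152/189 ≈ 0.80423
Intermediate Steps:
y = -9 (y = -4 - 5 = -9)
Q = 126 (Q = (4*(-7))*(-9/2) = -(-252)/2 = -28*(-9/2) = 126)
(145 + t(9, 7))/(Q + 63) = (145 + 7)/(126 + 63) = 152/189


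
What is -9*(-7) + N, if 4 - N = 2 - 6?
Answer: 71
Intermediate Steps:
N = 8 (N = 4 - (2 - 6) = 4 - 1*(-4) = 4 + 4 = 8)
-9*(-7) + N = -9*(-7) + 8 = 63 + 8 = 71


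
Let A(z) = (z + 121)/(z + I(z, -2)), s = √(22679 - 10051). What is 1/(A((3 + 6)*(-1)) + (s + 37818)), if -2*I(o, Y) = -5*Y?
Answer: 18905/714791736 - √3157/714791736 ≈ 2.6370e-5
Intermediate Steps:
I(o, Y) = 5*Y/2 (I(o, Y) = -(-5)*Y/2 = 5*Y/2)
s = 2*√3157 (s = √12628 = 2*√3157 ≈ 112.37)
A(z) = (121 + z)/(-5 + z) (A(z) = (z + 121)/(z + (5/2)*(-2)) = (121 + z)/(z - 5) = (121 + z)/(-5 + z))
1/(A((3 + 6)*(-1)) + (s + 37818)) = 1/((121 + (3 + 6)*(-1))/(-5 + (3 + 6)*(-1)) + (2*√3157 + 37818)) = 1/((121 + 9*(-1))/(-5 + 9*(-1)) + (37818 + 2*√3157)) = 1/((121 - 9)/(-5 - 9) + (37818 + 2*√3157)) = 1/(112/(-14) + (37818 + 2*√3157)) = 1/(-1/14*112 + (37818 + 2*√3157)) = 1/(-8 + (37818 + 2*√3157)) = 1/(37810 + 2*√3157)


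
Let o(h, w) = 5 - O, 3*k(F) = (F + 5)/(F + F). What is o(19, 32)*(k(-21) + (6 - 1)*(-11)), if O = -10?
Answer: -17285/21 ≈ -823.10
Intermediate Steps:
k(F) = (5 + F)/(6*F) (k(F) = ((F + 5)/(F + F))/3 = ((5 + F)/((2*F)))/3 = ((5 + F)*(1/(2*F)))/3 = ((5 + F)/(2*F))/3 = (5 + F)/(6*F))
o(h, w) = 15 (o(h, w) = 5 - 1*(-10) = 5 + 10 = 15)
o(19, 32)*(k(-21) + (6 - 1)*(-11)) = 15*((⅙)*(5 - 21)/(-21) + (6 - 1)*(-11)) = 15*((⅙)*(-1/21)*(-16) + 5*(-11)) = 15*(8/63 - 55) = 15*(-3457/63) = -17285/21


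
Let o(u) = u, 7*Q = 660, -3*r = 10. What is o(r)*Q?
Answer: -2200/7 ≈ -314.29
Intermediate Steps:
r = -10/3 (r = -1/3*10 = -10/3 ≈ -3.3333)
Q = 660/7 (Q = (1/7)*660 = 660/7 ≈ 94.286)
o(r)*Q = -10/3*660/7 = -2200/7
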